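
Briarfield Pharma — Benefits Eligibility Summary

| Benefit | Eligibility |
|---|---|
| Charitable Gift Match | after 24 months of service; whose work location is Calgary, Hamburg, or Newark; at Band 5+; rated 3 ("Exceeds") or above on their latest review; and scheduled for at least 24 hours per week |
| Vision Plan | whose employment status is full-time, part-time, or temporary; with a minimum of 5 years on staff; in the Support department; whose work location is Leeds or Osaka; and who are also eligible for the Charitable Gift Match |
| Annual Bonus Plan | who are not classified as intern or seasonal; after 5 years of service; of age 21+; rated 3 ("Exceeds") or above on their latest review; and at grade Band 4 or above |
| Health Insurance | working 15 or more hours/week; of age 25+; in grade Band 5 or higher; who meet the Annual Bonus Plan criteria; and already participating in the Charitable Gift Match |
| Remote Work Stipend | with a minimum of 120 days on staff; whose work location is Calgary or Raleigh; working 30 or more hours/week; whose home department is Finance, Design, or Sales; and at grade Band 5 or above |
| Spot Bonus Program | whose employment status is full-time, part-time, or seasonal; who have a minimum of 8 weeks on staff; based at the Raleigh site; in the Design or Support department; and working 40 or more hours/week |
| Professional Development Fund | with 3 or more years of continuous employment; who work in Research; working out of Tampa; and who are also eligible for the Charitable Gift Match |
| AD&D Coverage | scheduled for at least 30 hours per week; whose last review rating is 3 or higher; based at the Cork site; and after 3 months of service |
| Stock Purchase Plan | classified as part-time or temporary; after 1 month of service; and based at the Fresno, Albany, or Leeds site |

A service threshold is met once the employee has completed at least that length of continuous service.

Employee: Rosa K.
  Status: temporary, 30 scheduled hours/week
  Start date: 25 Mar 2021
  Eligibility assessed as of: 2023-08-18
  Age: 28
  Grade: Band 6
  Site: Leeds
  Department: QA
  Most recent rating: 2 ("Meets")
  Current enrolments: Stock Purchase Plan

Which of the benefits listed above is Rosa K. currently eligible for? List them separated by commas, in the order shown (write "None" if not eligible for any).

Service from 25 Mar 2021 to 2023-08-18: 876 days.
Charitable Gift Match — service 876 days ≥ 24 months (≈720 days) ✓; site Leeds ✗ (not Calgary, Hamburg, or Newark) → not eligible.
Vision Plan — status temporary ✓; service 876 days < 5 years (≈1825 days) ✗ → not eligible.
Annual Bonus Plan — status temporary ✓ (not excluded); service 876 days < 5 years (≈1825 days) ✗ → not eligible.
Health Insurance — 30 hrs/wk ≥ 15 ✓; age 28 ≥ 25 ✓; grade Band 6 ≥ Band 5 ✓; not eligible for Annual Bonus Plan ✗ → not eligible.
Remote Work Stipend — service 876 days ≥ 120 days ✓; site Leeds ✗ (not Calgary or Raleigh) → not eligible.
Spot Bonus Program — status temporary ✗ (requires full-time, part-time, or seasonal) → not eligible.
Professional Development Fund — service 876 days < 3 years (≈1095 days) ✗ → not eligible.
AD&D Coverage — 30 hrs/wk ≥ 30 ✓; rating 2 < 3 ✗ → not eligible.
Stock Purchase Plan — status temporary ✓; service 876 days ≥ 1 month (≈30 days) ✓; site Leeds ✓ → eligible.

Stock Purchase Plan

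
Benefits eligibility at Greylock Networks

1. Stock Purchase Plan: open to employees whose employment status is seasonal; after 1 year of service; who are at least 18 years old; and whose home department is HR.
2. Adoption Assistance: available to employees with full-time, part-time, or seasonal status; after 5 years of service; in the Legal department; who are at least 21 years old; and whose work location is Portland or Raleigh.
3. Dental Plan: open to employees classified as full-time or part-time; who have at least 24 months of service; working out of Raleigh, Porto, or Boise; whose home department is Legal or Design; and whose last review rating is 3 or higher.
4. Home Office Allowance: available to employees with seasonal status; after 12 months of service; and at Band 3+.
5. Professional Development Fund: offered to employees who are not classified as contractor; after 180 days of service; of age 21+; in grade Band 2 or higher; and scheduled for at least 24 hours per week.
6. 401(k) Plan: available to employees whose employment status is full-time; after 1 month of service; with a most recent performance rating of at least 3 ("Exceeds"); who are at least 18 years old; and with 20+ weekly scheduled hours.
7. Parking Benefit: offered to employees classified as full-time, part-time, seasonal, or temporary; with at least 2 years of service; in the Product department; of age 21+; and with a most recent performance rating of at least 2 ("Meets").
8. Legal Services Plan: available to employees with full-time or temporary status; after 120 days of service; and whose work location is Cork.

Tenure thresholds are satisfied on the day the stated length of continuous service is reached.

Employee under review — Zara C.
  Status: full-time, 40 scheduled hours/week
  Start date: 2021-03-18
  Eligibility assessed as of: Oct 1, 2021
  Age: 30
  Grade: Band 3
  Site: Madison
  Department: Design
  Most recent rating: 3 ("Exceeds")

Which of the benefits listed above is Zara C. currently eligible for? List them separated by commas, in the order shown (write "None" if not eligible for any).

Professional Development Fund, 401(k) Plan

Service from 2021-03-18 to Oct 1, 2021: 197 days.
Stock Purchase Plan — status full-time ✗ (requires seasonal) → not eligible.
Adoption Assistance — status full-time ✓; service 197 days < 5 years (≈1825 days) ✗ → not eligible.
Dental Plan — status full-time ✓; service 197 days < 24 months (≈720 days) ✗ → not eligible.
Home Office Allowance — status full-time ✗ (requires seasonal) → not eligible.
Professional Development Fund — status full-time ✓ (not excluded); service 197 days ≥ 180 days ✓; age 30 ≥ 21 ✓; grade Band 3 ≥ Band 2 ✓; 40 hrs/wk ≥ 24 ✓ → eligible.
401(k) Plan — status full-time ✓; service 197 days ≥ 1 month (≈30 days) ✓; rating 3 ≥ 3 ✓; age 30 ≥ 18 ✓; 40 hrs/wk ≥ 20 ✓ → eligible.
Parking Benefit — status full-time ✓; service 197 days < 2 years (≈730 days) ✗ → not eligible.
Legal Services Plan — status full-time ✓; service 197 days ≥ 120 days ✓; site Madison ✗ (not Cork) → not eligible.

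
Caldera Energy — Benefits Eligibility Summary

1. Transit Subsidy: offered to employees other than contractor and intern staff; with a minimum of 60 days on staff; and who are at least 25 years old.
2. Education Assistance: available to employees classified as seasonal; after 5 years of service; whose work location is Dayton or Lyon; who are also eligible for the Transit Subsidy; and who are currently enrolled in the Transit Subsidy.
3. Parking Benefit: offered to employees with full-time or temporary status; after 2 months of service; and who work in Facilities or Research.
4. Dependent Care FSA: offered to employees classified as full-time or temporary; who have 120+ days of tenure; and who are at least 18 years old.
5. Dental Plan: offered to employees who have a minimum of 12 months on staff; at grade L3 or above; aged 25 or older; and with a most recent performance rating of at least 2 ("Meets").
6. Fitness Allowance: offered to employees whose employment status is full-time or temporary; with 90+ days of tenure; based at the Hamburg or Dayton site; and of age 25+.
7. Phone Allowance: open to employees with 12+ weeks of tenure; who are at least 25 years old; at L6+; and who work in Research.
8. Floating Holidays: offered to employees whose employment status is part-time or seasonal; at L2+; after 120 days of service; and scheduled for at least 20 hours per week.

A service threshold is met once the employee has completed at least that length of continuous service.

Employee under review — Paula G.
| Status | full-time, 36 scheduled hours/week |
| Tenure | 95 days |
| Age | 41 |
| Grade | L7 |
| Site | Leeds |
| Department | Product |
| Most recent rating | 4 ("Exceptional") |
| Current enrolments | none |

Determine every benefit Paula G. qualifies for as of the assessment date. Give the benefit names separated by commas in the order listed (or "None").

Transit Subsidy — status full-time ✓ (not excluded); service 95 days ≥ 60 days ✓; age 41 ≥ 25 ✓ → eligible.
Education Assistance — status full-time ✗ (requires seasonal) → not eligible.
Parking Benefit — status full-time ✓; service 95 days ≥ 2 months (≈60 days) ✓; dept Product ✗ → not eligible.
Dependent Care FSA — status full-time ✓; service 95 days < 120 days ✗ → not eligible.
Dental Plan — service 95 days < 12 months (≈360 days) ✗ → not eligible.
Fitness Allowance — status full-time ✓; service 95 days ≥ 90 days ✓; site Leeds ✗ (not Hamburg or Dayton) → not eligible.
Phone Allowance — service 95 days ≥ 12 weeks (≈84 days) ✓; age 41 ≥ 25 ✓; grade L7 ≥ L6 ✓; dept Product ✗ → not eligible.
Floating Holidays — status full-time ✗ (requires part-time or seasonal) → not eligible.

Transit Subsidy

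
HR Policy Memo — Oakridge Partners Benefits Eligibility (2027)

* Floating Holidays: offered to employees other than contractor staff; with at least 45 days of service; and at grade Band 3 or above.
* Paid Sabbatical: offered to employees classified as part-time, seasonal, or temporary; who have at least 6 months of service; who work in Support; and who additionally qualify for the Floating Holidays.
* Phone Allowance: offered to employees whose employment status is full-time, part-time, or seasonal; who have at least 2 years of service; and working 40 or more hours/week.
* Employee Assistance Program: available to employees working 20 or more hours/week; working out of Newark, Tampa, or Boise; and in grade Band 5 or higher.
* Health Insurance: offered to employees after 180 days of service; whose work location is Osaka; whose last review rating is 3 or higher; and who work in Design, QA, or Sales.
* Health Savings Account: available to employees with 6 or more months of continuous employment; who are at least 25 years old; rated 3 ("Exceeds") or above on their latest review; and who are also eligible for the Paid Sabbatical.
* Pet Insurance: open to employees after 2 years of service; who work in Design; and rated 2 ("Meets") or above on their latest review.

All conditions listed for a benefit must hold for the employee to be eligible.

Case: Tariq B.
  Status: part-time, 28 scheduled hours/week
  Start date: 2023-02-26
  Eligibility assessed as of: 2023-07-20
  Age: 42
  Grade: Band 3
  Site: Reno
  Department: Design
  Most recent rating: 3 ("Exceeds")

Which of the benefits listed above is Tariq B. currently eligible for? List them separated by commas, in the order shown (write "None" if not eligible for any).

Service from 2023-02-26 to 2023-07-20: 144 days.
Floating Holidays — status part-time ✓ (not excluded); service 144 days ≥ 45 days ✓; grade Band 3 ≥ Band 3 ✓ → eligible.
Paid Sabbatical — status part-time ✓; service 144 days < 6 months (≈180 days) ✗ → not eligible.
Phone Allowance — status part-time ✓; service 144 days < 2 years (≈730 days) ✗ → not eligible.
Employee Assistance Program — 28 hrs/wk ≥ 20 ✓; site Reno ✗ (not Newark, Tampa, or Boise) → not eligible.
Health Insurance — service 144 days < 180 days ✗ → not eligible.
Health Savings Account — service 144 days < 6 months (≈180 days) ✗ → not eligible.
Pet Insurance — service 144 days < 2 years (≈730 days) ✗ → not eligible.

Floating Holidays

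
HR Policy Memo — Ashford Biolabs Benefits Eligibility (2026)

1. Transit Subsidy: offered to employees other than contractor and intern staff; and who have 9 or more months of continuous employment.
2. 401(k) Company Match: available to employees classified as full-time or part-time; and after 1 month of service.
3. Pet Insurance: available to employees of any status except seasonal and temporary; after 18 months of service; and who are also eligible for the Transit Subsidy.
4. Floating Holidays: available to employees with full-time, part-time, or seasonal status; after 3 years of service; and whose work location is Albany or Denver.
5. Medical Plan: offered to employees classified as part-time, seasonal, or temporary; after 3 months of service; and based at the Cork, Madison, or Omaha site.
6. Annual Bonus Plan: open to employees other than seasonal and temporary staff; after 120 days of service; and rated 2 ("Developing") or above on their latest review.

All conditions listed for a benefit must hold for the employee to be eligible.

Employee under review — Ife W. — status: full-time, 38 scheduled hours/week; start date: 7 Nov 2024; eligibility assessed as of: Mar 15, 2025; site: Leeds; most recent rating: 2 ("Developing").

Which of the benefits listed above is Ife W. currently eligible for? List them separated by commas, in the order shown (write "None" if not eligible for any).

401(k) Company Match, Annual Bonus Plan

Service from 7 Nov 2024 to Mar 15, 2025: 128 days.
Transit Subsidy — status full-time ✓ (not excluded); service 128 days < 9 months (≈270 days) ✗ → not eligible.
401(k) Company Match — status full-time ✓; service 128 days ≥ 1 month (≈30 days) ✓ → eligible.
Pet Insurance — status full-time ✓ (not excluded); service 128 days < 18 months (≈540 days) ✗ → not eligible.
Floating Holidays — status full-time ✓; service 128 days < 3 years (≈1095 days) ✗ → not eligible.
Medical Plan — status full-time ✗ (requires part-time, seasonal, or temporary) → not eligible.
Annual Bonus Plan — status full-time ✓ (not excluded); service 128 days ≥ 120 days ✓; rating 2 ≥ 2 ✓ → eligible.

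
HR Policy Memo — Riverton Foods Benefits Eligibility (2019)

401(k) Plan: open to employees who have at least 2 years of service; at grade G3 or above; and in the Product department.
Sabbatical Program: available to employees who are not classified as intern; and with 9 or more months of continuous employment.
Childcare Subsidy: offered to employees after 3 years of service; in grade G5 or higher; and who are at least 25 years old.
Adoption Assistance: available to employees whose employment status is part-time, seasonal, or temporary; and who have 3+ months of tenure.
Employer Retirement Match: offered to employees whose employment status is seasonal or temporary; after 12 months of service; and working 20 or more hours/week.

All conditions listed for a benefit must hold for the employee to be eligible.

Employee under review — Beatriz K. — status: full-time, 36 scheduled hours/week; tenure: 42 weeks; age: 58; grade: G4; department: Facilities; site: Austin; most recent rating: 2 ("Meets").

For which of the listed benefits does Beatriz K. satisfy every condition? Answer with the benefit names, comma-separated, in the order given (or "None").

401(k) Plan — service 42 weeks < 2 years (≈730 days) ✗ → not eligible.
Sabbatical Program — status full-time ✓ (not excluded); service 42 weeks ≥ 9 months (≈270 days) ✓ → eligible.
Childcare Subsidy — service 42 weeks < 3 years (≈1095 days) ✗ → not eligible.
Adoption Assistance — status full-time ✗ (requires part-time, seasonal, or temporary) → not eligible.
Employer Retirement Match — status full-time ✗ (requires seasonal or temporary) → not eligible.

Sabbatical Program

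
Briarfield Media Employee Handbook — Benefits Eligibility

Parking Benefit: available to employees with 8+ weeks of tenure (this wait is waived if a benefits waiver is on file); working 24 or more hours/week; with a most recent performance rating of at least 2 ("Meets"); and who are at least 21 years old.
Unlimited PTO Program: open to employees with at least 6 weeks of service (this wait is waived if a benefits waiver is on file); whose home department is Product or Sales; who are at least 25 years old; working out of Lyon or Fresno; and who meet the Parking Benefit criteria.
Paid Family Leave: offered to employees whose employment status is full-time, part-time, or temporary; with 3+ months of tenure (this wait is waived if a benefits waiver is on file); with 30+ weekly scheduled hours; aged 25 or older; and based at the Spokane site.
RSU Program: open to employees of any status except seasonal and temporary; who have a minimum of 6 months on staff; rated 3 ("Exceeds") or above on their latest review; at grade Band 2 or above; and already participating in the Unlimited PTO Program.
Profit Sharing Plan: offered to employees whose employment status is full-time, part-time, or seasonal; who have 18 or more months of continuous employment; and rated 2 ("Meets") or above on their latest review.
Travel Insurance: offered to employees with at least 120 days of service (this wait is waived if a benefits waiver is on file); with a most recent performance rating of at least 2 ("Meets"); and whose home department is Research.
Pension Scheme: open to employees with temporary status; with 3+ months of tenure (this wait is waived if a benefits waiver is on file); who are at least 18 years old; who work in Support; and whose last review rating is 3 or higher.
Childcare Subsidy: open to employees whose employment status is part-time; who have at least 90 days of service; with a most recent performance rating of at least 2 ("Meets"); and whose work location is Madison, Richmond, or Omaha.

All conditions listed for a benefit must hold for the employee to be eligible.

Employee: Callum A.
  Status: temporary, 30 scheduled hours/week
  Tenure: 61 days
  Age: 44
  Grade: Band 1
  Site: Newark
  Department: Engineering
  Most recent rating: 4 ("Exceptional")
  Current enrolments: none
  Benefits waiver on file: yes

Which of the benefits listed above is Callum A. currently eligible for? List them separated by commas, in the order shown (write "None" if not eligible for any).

Parking Benefit — benefits waiver on file ✓; 30 hrs/wk ≥ 24 ✓; rating 4 ≥ 2 ✓; age 44 ≥ 21 ✓ → eligible.
Unlimited PTO Program — benefits waiver on file ✓; dept Engineering ✗ → not eligible.
Paid Family Leave — status temporary ✓; benefits waiver on file ✓; 30 hrs/wk ≥ 30 ✓; age 44 ≥ 25 ✓; site Newark ✗ (not Spokane) → not eligible.
RSU Program — status temporary ✗ (excluded) → not eligible.
Profit Sharing Plan — status temporary ✗ (requires full-time, part-time, or seasonal) → not eligible.
Travel Insurance — benefits waiver on file ✓; rating 4 ≥ 2 ✓; dept Engineering ✗ → not eligible.
Pension Scheme — status temporary ✓; benefits waiver on file ✓; age 44 ≥ 18 ✓; dept Engineering ✗ → not eligible.
Childcare Subsidy — status temporary ✗ (requires part-time) → not eligible.

Parking Benefit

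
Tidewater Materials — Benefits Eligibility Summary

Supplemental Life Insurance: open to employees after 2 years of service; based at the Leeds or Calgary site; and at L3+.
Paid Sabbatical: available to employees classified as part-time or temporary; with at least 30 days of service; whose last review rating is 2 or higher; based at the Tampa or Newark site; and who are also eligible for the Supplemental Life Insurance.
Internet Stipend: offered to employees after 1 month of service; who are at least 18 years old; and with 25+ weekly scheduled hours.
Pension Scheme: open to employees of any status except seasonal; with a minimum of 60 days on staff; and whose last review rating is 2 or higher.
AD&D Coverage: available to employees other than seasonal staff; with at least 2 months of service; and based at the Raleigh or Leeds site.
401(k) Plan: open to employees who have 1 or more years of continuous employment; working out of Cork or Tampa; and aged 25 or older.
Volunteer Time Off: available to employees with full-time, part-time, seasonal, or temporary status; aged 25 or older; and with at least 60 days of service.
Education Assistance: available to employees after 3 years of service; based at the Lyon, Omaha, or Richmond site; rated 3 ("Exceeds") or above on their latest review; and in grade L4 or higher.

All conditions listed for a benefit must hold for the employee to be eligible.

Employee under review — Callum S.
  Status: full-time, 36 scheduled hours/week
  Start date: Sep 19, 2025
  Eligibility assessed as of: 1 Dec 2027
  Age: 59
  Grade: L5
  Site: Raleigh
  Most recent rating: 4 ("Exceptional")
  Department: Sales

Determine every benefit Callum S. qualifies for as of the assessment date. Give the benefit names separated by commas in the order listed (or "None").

Service from Sep 19, 2025 to 1 Dec 2027: 803 days.
Supplemental Life Insurance — service 803 days ≥ 2 years (≈730 days) ✓; site Raleigh ✗ (not Leeds or Calgary) → not eligible.
Paid Sabbatical — status full-time ✗ (requires part-time or temporary) → not eligible.
Internet Stipend — service 803 days ≥ 1 month (≈30 days) ✓; age 59 ≥ 18 ✓; 36 hrs/wk ≥ 25 ✓ → eligible.
Pension Scheme — status full-time ✓ (not excluded); service 803 days ≥ 60 days ✓; rating 4 ≥ 2 ✓ → eligible.
AD&D Coverage — status full-time ✓ (not excluded); service 803 days ≥ 2 months (≈60 days) ✓; site Raleigh ✓ → eligible.
401(k) Plan — service 803 days ≥ 1 year (≈365 days) ✓; site Raleigh ✗ (not Cork or Tampa) → not eligible.
Volunteer Time Off — status full-time ✓; age 59 ≥ 25 ✓; service 803 days ≥ 60 days ✓ → eligible.
Education Assistance — service 803 days < 3 years (≈1095 days) ✗ → not eligible.

Internet Stipend, Pension Scheme, AD&D Coverage, Volunteer Time Off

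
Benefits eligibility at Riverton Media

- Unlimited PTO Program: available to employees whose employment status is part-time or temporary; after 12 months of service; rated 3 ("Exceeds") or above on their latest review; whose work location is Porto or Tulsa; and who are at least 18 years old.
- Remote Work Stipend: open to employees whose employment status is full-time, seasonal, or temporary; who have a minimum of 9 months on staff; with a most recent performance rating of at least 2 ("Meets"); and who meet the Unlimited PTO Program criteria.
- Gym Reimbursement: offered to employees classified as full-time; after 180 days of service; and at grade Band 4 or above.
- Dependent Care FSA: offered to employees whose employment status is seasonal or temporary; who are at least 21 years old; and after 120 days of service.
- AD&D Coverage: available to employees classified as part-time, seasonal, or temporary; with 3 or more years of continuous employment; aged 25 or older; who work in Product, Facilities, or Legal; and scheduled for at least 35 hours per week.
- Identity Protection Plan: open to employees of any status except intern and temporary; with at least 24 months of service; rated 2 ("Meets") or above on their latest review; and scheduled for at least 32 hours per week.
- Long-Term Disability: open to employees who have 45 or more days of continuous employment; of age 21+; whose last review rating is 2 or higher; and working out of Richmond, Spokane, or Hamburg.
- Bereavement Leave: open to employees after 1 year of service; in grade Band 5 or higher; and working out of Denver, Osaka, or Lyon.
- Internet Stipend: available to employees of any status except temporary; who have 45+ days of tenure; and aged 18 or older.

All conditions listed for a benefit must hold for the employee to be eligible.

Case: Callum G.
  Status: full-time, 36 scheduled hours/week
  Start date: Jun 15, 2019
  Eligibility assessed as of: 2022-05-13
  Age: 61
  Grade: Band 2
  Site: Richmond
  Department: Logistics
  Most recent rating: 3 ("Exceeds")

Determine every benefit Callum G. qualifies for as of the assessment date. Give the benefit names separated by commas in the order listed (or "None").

Service from Jun 15, 2019 to 2022-05-13: 1063 days.
Unlimited PTO Program — status full-time ✗ (requires part-time or temporary) → not eligible.
Remote Work Stipend — status full-time ✓; service 1063 days ≥ 9 months (≈270 days) ✓; rating 3 ≥ 2 ✓; not eligible for Unlimited PTO Program ✗ → not eligible.
Gym Reimbursement — status full-time ✓; service 1063 days ≥ 180 days ✓; grade Band 2 < Band 4 ✗ → not eligible.
Dependent Care FSA — status full-time ✗ (requires seasonal or temporary) → not eligible.
AD&D Coverage — status full-time ✗ (requires part-time, seasonal, or temporary) → not eligible.
Identity Protection Plan — status full-time ✓ (not excluded); service 1063 days ≥ 24 months (≈720 days) ✓; rating 3 ≥ 2 ✓; 36 hrs/wk ≥ 32 ✓ → eligible.
Long-Term Disability — service 1063 days ≥ 45 days ✓; age 61 ≥ 21 ✓; rating 3 ≥ 2 ✓; site Richmond ✓ → eligible.
Bereavement Leave — service 1063 days ≥ 1 year (≈365 days) ✓; grade Band 2 < Band 5 ✗ → not eligible.
Internet Stipend — status full-time ✓ (not excluded); service 1063 days ≥ 45 days ✓; age 61 ≥ 18 ✓ → eligible.

Identity Protection Plan, Long-Term Disability, Internet Stipend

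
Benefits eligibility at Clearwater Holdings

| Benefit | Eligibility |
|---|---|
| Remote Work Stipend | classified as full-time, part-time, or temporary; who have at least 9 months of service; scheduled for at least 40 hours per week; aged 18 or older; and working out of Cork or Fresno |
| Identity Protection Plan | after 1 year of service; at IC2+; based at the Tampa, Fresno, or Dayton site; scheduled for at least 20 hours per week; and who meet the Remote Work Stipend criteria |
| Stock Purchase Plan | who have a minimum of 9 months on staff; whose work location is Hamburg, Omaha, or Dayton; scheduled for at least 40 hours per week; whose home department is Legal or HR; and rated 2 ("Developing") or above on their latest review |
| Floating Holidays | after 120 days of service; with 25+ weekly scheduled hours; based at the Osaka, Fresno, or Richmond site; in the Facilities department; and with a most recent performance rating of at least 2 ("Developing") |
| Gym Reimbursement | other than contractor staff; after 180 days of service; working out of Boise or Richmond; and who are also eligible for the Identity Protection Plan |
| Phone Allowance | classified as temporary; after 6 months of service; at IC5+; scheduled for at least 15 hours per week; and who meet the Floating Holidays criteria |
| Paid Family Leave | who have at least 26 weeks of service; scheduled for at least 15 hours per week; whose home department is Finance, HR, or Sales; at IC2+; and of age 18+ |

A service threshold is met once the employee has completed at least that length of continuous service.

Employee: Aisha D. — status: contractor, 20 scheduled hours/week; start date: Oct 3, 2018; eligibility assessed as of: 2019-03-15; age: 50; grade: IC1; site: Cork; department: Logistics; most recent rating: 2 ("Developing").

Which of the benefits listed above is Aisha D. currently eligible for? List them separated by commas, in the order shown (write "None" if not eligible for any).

None

Service from Oct 3, 2018 to 2019-03-15: 163 days.
Remote Work Stipend — status contractor ✗ (requires full-time, part-time, or temporary) → not eligible.
Identity Protection Plan — service 163 days < 1 year (≈365 days) ✗ → not eligible.
Stock Purchase Plan — service 163 days < 9 months (≈270 days) ✗ → not eligible.
Floating Holidays — service 163 days ≥ 120 days ✓; 20 hrs/wk < 25 ✗ → not eligible.
Gym Reimbursement — status contractor ✗ (excluded) → not eligible.
Phone Allowance — status contractor ✗ (requires temporary) → not eligible.
Paid Family Leave — service 163 days < 26 weeks (≈182 days) ✗ → not eligible.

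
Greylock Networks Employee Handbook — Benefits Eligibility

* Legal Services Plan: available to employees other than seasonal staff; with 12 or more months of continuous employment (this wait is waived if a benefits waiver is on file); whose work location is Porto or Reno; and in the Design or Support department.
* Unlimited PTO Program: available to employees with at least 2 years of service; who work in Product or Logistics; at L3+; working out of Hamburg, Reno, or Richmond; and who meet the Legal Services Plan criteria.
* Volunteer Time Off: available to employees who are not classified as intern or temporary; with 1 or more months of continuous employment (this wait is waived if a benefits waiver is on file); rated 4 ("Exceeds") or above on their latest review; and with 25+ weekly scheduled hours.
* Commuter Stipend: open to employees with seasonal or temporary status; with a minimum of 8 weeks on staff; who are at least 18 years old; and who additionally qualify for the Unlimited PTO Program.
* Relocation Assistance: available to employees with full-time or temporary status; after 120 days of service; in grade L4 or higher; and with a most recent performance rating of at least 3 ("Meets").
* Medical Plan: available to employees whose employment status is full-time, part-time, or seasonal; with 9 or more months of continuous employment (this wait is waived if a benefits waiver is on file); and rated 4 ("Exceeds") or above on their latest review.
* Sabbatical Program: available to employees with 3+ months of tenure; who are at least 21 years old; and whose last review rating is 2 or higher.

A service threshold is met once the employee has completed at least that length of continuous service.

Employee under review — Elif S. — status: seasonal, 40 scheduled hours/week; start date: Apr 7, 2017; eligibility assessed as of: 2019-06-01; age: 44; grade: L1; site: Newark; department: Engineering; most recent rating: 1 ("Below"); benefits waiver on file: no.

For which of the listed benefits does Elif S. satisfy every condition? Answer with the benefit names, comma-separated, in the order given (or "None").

Service from Apr 7, 2017 to 2019-06-01: 785 days.
Legal Services Plan — status seasonal ✗ (excluded) → not eligible.
Unlimited PTO Program — service 785 days ≥ 2 years (≈730 days) ✓; dept Engineering ✗ → not eligible.
Volunteer Time Off — status seasonal ✓ (not excluded); no waiver, service 785 days ≥ 1 month (≈30 days) ✓; rating 1 < 4 ✗ → not eligible.
Commuter Stipend — status seasonal ✓; service 785 days ≥ 8 weeks (≈56 days) ✓; age 44 ≥ 18 ✓; not eligible for Unlimited PTO Program ✗ → not eligible.
Relocation Assistance — status seasonal ✗ (requires full-time or temporary) → not eligible.
Medical Plan — status seasonal ✓; no waiver, service 785 days ≥ 9 months (≈270 days) ✓; rating 1 < 4 ✗ → not eligible.
Sabbatical Program — service 785 days ≥ 3 months (≈90 days) ✓; age 44 ≥ 21 ✓; rating 1 < 2 ✗ → not eligible.

None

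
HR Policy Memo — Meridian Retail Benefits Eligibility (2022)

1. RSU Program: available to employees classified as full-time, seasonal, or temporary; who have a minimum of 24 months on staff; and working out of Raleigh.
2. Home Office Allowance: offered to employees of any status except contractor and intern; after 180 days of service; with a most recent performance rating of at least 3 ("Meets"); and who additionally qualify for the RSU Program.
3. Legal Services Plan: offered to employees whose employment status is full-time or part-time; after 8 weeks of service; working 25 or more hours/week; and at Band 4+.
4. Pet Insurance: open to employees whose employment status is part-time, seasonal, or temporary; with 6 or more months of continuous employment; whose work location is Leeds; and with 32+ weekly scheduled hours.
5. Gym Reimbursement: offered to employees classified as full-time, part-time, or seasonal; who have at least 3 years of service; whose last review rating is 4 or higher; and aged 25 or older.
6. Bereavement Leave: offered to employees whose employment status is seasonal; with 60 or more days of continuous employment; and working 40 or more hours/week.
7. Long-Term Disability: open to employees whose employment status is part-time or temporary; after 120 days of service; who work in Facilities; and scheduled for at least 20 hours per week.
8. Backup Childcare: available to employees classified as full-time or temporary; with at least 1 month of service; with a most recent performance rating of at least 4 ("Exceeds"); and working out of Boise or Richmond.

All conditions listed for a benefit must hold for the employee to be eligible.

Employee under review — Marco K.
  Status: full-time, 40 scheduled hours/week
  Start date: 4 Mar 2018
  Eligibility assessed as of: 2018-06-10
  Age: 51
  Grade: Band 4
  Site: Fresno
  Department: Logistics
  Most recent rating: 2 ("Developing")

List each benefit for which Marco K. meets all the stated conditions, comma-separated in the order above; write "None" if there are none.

Service from 4 Mar 2018 to 2018-06-10: 98 days.
RSU Program — status full-time ✓; service 98 days < 24 months (≈720 days) ✗ → not eligible.
Home Office Allowance — status full-time ✓ (not excluded); service 98 days < 180 days ✗ → not eligible.
Legal Services Plan — status full-time ✓; service 98 days ≥ 8 weeks (≈56 days) ✓; 40 hrs/wk ≥ 25 ✓; grade Band 4 ≥ Band 4 ✓ → eligible.
Pet Insurance — status full-time ✗ (requires part-time, seasonal, or temporary) → not eligible.
Gym Reimbursement — status full-time ✓; service 98 days < 3 years (≈1095 days) ✗ → not eligible.
Bereavement Leave — status full-time ✗ (requires seasonal) → not eligible.
Long-Term Disability — status full-time ✗ (requires part-time or temporary) → not eligible.
Backup Childcare — status full-time ✓; service 98 days ≥ 1 month (≈30 days) ✓; rating 2 < 4 ✗ → not eligible.

Legal Services Plan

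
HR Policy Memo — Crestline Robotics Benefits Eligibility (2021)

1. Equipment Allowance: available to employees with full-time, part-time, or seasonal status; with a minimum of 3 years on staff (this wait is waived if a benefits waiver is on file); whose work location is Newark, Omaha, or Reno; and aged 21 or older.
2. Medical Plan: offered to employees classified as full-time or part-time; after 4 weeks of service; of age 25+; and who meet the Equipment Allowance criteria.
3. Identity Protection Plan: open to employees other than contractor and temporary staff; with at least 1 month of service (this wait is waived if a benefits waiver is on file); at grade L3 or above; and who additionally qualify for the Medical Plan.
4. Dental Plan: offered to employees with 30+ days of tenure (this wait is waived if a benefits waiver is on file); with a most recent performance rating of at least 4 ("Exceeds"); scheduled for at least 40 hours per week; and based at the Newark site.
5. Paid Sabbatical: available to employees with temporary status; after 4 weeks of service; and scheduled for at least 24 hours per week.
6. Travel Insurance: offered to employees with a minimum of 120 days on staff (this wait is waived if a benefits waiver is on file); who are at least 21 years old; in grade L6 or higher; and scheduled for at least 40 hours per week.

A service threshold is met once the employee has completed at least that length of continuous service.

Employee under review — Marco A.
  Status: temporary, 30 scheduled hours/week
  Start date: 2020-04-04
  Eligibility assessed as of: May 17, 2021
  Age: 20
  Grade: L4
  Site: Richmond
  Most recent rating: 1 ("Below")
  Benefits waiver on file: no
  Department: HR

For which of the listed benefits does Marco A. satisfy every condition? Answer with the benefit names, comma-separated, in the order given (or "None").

Paid Sabbatical

Service from 2020-04-04 to May 17, 2021: 408 days.
Equipment Allowance — status temporary ✗ (requires full-time, part-time, or seasonal) → not eligible.
Medical Plan — status temporary ✗ (requires full-time or part-time) → not eligible.
Identity Protection Plan — status temporary ✗ (excluded) → not eligible.
Dental Plan — no waiver, service 408 days ≥ 30 days ✓; rating 1 < 4 ✗ → not eligible.
Paid Sabbatical — status temporary ✓; service 408 days ≥ 4 weeks (≈28 days) ✓; 30 hrs/wk ≥ 24 ✓ → eligible.
Travel Insurance — no waiver, service 408 days ≥ 120 days ✓; age 20 < 21 ✗ → not eligible.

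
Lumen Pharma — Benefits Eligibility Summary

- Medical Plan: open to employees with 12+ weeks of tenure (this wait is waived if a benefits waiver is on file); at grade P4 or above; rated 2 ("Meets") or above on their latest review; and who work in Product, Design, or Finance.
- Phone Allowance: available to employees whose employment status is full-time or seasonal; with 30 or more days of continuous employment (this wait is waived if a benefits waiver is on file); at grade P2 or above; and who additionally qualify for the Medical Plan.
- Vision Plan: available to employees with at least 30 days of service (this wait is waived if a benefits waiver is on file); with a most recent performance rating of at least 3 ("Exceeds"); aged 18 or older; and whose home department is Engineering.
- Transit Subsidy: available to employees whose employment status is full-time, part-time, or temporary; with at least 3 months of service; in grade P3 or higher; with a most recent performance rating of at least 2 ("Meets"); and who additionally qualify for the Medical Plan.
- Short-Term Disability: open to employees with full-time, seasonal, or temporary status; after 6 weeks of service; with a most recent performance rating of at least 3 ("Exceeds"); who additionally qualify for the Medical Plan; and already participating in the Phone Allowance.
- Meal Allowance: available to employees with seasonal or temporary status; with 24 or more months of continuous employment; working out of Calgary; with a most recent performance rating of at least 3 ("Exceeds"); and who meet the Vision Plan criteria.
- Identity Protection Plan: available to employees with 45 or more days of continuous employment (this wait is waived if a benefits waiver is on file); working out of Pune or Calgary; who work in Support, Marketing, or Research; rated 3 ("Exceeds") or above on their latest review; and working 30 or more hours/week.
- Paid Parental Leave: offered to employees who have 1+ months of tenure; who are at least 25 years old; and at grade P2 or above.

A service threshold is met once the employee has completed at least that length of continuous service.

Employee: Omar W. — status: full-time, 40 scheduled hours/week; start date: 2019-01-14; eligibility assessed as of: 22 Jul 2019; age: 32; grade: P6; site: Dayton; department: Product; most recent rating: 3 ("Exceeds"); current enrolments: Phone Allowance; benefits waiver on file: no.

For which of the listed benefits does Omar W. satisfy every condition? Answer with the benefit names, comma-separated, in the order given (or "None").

Service from 2019-01-14 to 22 Jul 2019: 189 days.
Medical Plan — no waiver, service 189 days ≥ 12 weeks (≈84 days) ✓; grade P6 ≥ P4 ✓; rating 3 ≥ 2 ✓; dept Product ✓ → eligible.
Phone Allowance — status full-time ✓; no waiver, service 189 days ≥ 30 days ✓; grade P6 ≥ P2 ✓; eligible for Medical Plan ✓ → eligible.
Vision Plan — no waiver, service 189 days ≥ 30 days ✓; rating 3 ≥ 3 ✓; age 32 ≥ 18 ✓; dept Product ✗ → not eligible.
Transit Subsidy — status full-time ✓; service 189 days ≥ 3 months (≈90 days) ✓; grade P6 ≥ P3 ✓; rating 3 ≥ 2 ✓; eligible for Medical Plan ✓ → eligible.
Short-Term Disability — status full-time ✓; service 189 days ≥ 6 weeks (≈42 days) ✓; rating 3 ≥ 3 ✓; eligible for Medical Plan ✓; enrolled in Phone Allowance ✓ → eligible.
Meal Allowance — status full-time ✗ (requires seasonal or temporary) → not eligible.
Identity Protection Plan — no waiver, service 189 days ≥ 45 days ✓; site Dayton ✗ (not Pune or Calgary) → not eligible.
Paid Parental Leave — service 189 days ≥ 1 month (≈30 days) ✓; age 32 ≥ 25 ✓; grade P6 ≥ P2 ✓ → eligible.

Medical Plan, Phone Allowance, Transit Subsidy, Short-Term Disability, Paid Parental Leave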